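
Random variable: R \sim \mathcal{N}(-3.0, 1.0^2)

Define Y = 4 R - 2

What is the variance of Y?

For Y = aR + b: Var(Y) = a² * Var(R)
Var(R) = 1.0^2 = 1
Var(Y) = 4² * 1 = 16 * 1 = 16

16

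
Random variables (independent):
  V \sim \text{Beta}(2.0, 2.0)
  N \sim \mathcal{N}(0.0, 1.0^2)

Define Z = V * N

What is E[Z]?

For independent RVs: E[XY] = E[X]*E[Y]
E[V] = 0.5
E[N] = 0
E[Z] = 0.5 * 0 = 0

0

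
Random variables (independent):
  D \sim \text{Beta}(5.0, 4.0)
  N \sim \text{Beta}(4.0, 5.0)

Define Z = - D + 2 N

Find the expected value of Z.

E[Z] = -1*E[D] + 2*E[N]
E[D] = 0.55555556
E[N] = 0.44444444
E[Z] = -1*0.55555556 + 2*0.44444444 = 0.33333333

0.33333333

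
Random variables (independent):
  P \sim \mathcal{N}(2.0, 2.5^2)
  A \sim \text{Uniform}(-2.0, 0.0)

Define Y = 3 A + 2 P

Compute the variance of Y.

For independent RVs: Var(aX + bY) = a²Var(X) + b²Var(Y)
Var(P) = 6.25
Var(A) = 0.33333333
Var(Y) = 2²*6.25 + 3²*0.33333333
= 4*6.25 + 9*0.33333333 = 28

28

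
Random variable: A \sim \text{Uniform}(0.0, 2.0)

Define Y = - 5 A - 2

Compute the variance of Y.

For Y = aA + b: Var(Y) = a² * Var(A)
Var(A) = (2 - 0)^2/12 = 0.33333333
Var(Y) = (-5)² * 0.33333333 = 25 * 0.33333333 = 8.3333333

8.3333333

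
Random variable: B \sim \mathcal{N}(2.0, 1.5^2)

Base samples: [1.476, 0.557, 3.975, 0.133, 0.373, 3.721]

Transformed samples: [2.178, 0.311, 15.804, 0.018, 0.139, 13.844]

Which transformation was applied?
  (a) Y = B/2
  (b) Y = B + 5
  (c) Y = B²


Checking option (c) Y = B²:
  B = 1.476 -> Y = 2.178 ✓
  B = 0.557 -> Y = 0.311 ✓
  B = 3.975 -> Y = 15.804 ✓
All samples match this transformation.

(c) B²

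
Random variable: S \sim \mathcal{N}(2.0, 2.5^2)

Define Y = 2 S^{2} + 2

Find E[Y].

E[Y] = 2*E[S²] + 2
E[S] = 2
E[S²] = Var(S) + (E[S])² = 6.25 + 4 = 10.25
E[Y] = 2*10.25 + 2 = 22.5

22.5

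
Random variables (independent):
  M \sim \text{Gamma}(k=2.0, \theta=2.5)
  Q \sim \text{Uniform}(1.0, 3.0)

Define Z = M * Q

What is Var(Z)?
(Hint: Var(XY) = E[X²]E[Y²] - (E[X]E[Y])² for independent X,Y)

Var(XY) = E[X²]E[Y²] - (E[X]E[Y])²
E[M] = 5, Var(M) = 12.5
E[Q] = 2, Var(Q) = 0.33333333
E[M²] = 12.5 + 5² = 37.5
E[Q²] = 0.33333333 + 2² = 4.3333333
Var(Z) = 37.5*4.3333333 - (5*2)²
= 162.5 - 100 = 62.5

62.5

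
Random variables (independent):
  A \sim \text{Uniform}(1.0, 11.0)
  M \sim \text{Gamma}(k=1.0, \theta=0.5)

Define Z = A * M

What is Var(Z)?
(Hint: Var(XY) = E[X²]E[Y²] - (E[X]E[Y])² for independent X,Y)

Var(XY) = E[X²]E[Y²] - (E[X]E[Y])²
E[A] = 6, Var(A) = 8.3333333
E[M] = 0.5, Var(M) = 0.25
E[A²] = 8.3333333 + 6² = 44.333333
E[M²] = 0.25 + 0.5² = 0.5
Var(Z) = 44.333333*0.5 - (6*0.5)²
= 22.166667 - 9 = 13.166667

13.166667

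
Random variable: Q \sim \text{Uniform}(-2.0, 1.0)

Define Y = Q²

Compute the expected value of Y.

Using E[X²] = Var(X) + (E[X])²:
E[Q] = -0.5
Var(Q) = (1 + 2)^2/12 = 0.75
E[Q²] = 0.75 + (-0.5)² = 0.75 + 0.25 = 1

1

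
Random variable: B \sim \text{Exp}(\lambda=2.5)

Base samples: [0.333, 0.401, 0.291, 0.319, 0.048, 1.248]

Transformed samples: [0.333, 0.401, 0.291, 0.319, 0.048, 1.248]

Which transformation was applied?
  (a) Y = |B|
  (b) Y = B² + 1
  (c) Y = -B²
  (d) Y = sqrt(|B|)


Checking option (a) Y = |B|:
  B = 0.333 -> Y = 0.333 ✓
  B = 0.401 -> Y = 0.401 ✓
  B = 0.291 -> Y = 0.291 ✓
All samples match this transformation.

(a) |B|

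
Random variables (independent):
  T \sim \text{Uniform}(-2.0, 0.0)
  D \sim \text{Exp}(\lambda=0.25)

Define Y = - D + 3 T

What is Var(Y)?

For independent RVs: Var(aX + bY) = a²Var(X) + b²Var(Y)
Var(T) = 0.33333333
Var(D) = 16
Var(Y) = 3²*0.33333333 + (-1)²*16
= 9*0.33333333 + 1*16 = 19

19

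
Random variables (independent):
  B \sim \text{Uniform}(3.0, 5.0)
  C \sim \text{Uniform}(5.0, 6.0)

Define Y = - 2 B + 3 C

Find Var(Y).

For independent RVs: Var(aX + bY) = a²Var(X) + b²Var(Y)
Var(B) = 0.33333333
Var(C) = 0.083333333
Var(Y) = (-2)²*0.33333333 + 3²*0.083333333
= 4*0.33333333 + 9*0.083333333 = 2.0833333

2.0833333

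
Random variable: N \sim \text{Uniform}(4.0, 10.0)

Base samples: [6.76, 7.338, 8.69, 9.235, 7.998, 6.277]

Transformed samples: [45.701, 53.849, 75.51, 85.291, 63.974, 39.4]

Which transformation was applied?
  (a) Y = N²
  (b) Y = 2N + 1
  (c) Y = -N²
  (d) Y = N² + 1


Checking option (a) Y = N²:
  N = 6.76 -> Y = 45.701 ✓
  N = 7.338 -> Y = 53.849 ✓
  N = 8.69 -> Y = 75.51 ✓
All samples match this transformation.

(a) N²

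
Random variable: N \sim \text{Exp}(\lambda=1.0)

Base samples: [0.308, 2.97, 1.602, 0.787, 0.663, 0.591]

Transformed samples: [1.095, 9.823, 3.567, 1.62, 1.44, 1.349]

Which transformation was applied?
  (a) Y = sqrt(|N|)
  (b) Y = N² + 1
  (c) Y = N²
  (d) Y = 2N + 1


Checking option (b) Y = N² + 1:
  N = 0.308 -> Y = 1.095 ✓
  N = 2.97 -> Y = 9.823 ✓
  N = 1.602 -> Y = 3.567 ✓
All samples match this transformation.

(b) N² + 1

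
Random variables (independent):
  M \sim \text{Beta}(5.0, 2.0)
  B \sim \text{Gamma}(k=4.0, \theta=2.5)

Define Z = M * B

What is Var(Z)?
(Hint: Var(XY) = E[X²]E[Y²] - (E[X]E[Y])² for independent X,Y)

Var(XY) = E[X²]E[Y²] - (E[X]E[Y])²
E[M] = 0.71428571, Var(M) = 0.025510204
E[B] = 10, Var(B) = 25
E[M²] = 0.025510204 + 0.71428571² = 0.53571429
E[B²] = 25 + 10² = 125
Var(Z) = 0.53571429*125 - (0.71428571*10)²
= 66.964286 - 51.020408 = 15.943878

15.943878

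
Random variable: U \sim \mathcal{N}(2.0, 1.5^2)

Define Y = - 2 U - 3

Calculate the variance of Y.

For Y = aU + b: Var(Y) = a² * Var(U)
Var(U) = 1.5^2 = 2.25
Var(Y) = (-2)² * 2.25 = 4 * 2.25 = 9

9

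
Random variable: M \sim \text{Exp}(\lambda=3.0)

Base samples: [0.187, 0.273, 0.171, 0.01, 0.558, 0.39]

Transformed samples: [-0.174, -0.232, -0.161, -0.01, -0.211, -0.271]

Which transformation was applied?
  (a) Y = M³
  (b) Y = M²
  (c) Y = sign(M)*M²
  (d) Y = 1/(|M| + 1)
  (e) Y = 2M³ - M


Checking option (e) Y = 2M³ - M:
  M = 0.187 -> Y = -0.174 ✓
  M = 0.273 -> Y = -0.232 ✓
  M = 0.171 -> Y = -0.161 ✓
All samples match this transformation.

(e) 2M³ - M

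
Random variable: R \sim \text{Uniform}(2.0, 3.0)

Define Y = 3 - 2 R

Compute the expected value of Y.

For Y = -2R + 3:
E[Y] = -2 * E[R] + 3
E[R] = (2 + 3)/2 = 2.5
E[Y] = -2 * 2.5 + 3 = -2

-2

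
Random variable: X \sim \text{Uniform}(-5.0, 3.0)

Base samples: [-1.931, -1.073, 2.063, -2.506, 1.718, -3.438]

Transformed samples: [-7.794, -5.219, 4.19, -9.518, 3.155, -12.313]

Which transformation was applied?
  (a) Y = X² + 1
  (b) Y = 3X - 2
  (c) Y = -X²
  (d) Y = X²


Checking option (b) Y = 3X - 2:
  X = -1.931 -> Y = -7.794 ✓
  X = -1.073 -> Y = -5.219 ✓
  X = 2.063 -> Y = 4.19 ✓
All samples match this transformation.

(b) 3X - 2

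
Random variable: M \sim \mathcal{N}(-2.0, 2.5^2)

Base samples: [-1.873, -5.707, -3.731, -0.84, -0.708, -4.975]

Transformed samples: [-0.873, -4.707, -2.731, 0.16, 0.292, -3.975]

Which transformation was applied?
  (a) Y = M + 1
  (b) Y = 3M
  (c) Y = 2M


Checking option (a) Y = M + 1:
  M = -1.873 -> Y = -0.873 ✓
  M = -5.707 -> Y = -4.707 ✓
  M = -3.731 -> Y = -2.731 ✓
All samples match this transformation.

(a) M + 1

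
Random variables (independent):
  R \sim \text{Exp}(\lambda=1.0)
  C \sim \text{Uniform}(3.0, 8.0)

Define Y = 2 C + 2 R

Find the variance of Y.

For independent RVs: Var(aX + bY) = a²Var(X) + b²Var(Y)
Var(R) = 1
Var(C) = 2.0833333
Var(Y) = 2²*1 + 2²*2.0833333
= 4*1 + 4*2.0833333 = 12.333333

12.333333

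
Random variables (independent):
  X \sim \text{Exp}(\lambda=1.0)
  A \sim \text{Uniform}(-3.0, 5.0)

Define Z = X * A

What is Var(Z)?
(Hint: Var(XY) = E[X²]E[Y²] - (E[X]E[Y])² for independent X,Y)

Var(XY) = E[X²]E[Y²] - (E[X]E[Y])²
E[X] = 1, Var(X) = 1
E[A] = 1, Var(A) = 5.3333333
E[X²] = 1 + 1² = 2
E[A²] = 5.3333333 + 1² = 6.3333333
Var(Z) = 2*6.3333333 - (1*1)²
= 12.666667 - 1 = 11.666667

11.666667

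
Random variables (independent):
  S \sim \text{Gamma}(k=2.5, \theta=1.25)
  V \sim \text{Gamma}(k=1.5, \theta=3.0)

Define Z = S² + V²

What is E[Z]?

E[Z] = E[S²] + E[V²]
E[S²] = Var(S) + E[S]² = 3.90625 + 9.765625 = 13.671875
E[V²] = Var(V) + E[V]² = 13.5 + 20.25 = 33.75
E[Z] = 13.671875 + 33.75 = 47.421875

47.421875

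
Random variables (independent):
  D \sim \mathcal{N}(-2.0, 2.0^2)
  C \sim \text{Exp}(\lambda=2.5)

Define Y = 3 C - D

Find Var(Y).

For independent RVs: Var(aX + bY) = a²Var(X) + b²Var(Y)
Var(D) = 4
Var(C) = 0.16
Var(Y) = (-1)²*4 + 3²*0.16
= 1*4 + 9*0.16 = 5.44

5.44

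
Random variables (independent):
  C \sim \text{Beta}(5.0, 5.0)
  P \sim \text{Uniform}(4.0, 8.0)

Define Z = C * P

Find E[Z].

For independent RVs: E[XY] = E[X]*E[Y]
E[C] = 0.5
E[P] = 6
E[Z] = 0.5 * 6 = 3

3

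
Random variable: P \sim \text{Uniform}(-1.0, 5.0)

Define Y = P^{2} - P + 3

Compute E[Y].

E[Y] = 1*E[P²] - 1*E[P] + 3
E[P] = 2
E[P²] = Var(P) + (E[P])² = 3 + 4 = 7
E[Y] = 1*7 - 1*2 + 3 = 8

8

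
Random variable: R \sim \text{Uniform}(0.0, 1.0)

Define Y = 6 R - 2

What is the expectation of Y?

For Y = 6R - 2:
E[Y] = 6 * E[R] - 2
E[R] = (0 + 1)/2 = 0.5
E[Y] = 6 * 0.5 - 2 = 1

1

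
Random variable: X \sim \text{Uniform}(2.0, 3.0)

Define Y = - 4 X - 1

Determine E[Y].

For Y = -4X - 1:
E[Y] = -4 * E[X] - 1
E[X] = (2 + 3)/2 = 2.5
E[Y] = -4 * 2.5 - 1 = -11

-11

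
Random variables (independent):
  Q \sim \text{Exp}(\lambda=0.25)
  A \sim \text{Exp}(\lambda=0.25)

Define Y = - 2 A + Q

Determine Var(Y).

For independent RVs: Var(aX + bY) = a²Var(X) + b²Var(Y)
Var(Q) = 16
Var(A) = 16
Var(Y) = 1²*16 + (-2)²*16
= 1*16 + 4*16 = 80

80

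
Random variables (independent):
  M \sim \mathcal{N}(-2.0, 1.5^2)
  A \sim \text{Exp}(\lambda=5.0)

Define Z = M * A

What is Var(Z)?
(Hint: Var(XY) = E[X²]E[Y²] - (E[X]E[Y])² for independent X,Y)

Var(XY) = E[X²]E[Y²] - (E[X]E[Y])²
E[M] = -2, Var(M) = 2.25
E[A] = 0.2, Var(A) = 0.04
E[M²] = 2.25 + (-2)² = 6.25
E[A²] = 0.04 + 0.2² = 0.08
Var(Z) = 6.25*0.08 - (-2*0.2)²
= 0.5 - 0.16 = 0.34

0.34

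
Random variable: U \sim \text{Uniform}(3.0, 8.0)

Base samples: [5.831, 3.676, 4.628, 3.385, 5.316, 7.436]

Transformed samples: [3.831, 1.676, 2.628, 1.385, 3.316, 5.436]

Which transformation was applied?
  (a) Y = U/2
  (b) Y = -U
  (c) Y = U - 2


Checking option (c) Y = U - 2:
  U = 5.831 -> Y = 3.831 ✓
  U = 3.676 -> Y = 1.676 ✓
  U = 4.628 -> Y = 2.628 ✓
All samples match this transformation.

(c) U - 2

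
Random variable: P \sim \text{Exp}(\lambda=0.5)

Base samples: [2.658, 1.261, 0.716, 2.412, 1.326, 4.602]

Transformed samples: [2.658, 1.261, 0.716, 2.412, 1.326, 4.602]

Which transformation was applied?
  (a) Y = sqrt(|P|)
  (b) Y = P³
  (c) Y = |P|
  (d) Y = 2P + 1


Checking option (c) Y = |P|:
  P = 2.658 -> Y = 2.658 ✓
  P = 1.261 -> Y = 1.261 ✓
  P = 0.716 -> Y = 0.716 ✓
All samples match this transformation.

(c) |P|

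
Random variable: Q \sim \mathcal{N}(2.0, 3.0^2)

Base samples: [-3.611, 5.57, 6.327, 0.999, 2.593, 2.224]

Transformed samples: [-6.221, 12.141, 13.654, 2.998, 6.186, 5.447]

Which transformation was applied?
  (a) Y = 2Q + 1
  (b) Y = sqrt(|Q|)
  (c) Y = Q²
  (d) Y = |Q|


Checking option (a) Y = 2Q + 1:
  Q = -3.611 -> Y = -6.221 ✓
  Q = 5.57 -> Y = 12.141 ✓
  Q = 6.327 -> Y = 13.654 ✓
All samples match this transformation.

(a) 2Q + 1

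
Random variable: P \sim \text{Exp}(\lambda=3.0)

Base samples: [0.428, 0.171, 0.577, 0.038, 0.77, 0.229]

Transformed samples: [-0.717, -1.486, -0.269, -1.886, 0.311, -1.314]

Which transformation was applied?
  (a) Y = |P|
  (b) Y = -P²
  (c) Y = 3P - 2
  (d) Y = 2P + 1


Checking option (c) Y = 3P - 2:
  P = 0.428 -> Y = -0.717 ✓
  P = 0.171 -> Y = -1.486 ✓
  P = 0.577 -> Y = -0.269 ✓
All samples match this transformation.

(c) 3P - 2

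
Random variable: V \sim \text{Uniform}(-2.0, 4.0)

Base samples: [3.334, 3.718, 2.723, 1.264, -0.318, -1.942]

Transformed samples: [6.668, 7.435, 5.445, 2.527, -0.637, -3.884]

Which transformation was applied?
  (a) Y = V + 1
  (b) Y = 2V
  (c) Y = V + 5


Checking option (b) Y = 2V:
  V = 3.334 -> Y = 6.668 ✓
  V = 3.718 -> Y = 7.435 ✓
  V = 2.723 -> Y = 5.445 ✓
All samples match this transformation.

(b) 2V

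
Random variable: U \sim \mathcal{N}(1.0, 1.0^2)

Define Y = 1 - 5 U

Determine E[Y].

For Y = -5U + 1:
E[Y] = -5 * E[U] + 1
E[U] = 1.0 = 1
E[Y] = -5 * 1 + 1 = -4

-4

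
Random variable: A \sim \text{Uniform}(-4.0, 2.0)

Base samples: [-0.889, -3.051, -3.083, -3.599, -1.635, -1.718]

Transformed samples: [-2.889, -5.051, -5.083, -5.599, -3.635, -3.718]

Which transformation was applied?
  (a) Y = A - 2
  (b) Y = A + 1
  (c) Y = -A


Checking option (a) Y = A - 2:
  A = -0.889 -> Y = -2.889 ✓
  A = -3.051 -> Y = -5.051 ✓
  A = -3.083 -> Y = -5.083 ✓
All samples match this transformation.

(a) A - 2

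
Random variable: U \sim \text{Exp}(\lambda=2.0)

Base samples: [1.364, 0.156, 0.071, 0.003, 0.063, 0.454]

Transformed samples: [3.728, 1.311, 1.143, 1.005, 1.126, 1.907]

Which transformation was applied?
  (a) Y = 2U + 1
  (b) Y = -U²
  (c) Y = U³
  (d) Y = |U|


Checking option (a) Y = 2U + 1:
  U = 1.364 -> Y = 3.728 ✓
  U = 0.156 -> Y = 1.311 ✓
  U = 0.071 -> Y = 1.143 ✓
All samples match this transformation.

(a) 2U + 1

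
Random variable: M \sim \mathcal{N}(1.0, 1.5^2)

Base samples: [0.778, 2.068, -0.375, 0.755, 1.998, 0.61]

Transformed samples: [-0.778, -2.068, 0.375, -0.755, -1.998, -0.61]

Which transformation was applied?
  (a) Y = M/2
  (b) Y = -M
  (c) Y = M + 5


Checking option (b) Y = -M:
  M = 0.778 -> Y = -0.778 ✓
  M = 2.068 -> Y = -2.068 ✓
  M = -0.375 -> Y = 0.375 ✓
All samples match this transformation.

(b) -M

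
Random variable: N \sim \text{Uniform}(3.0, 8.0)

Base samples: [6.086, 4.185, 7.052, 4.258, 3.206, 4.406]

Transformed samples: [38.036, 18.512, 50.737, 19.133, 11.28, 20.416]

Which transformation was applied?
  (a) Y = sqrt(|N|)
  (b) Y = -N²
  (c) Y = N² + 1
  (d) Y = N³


Checking option (c) Y = N² + 1:
  N = 6.086 -> Y = 38.036 ✓
  N = 4.185 -> Y = 18.512 ✓
  N = 7.052 -> Y = 50.737 ✓
All samples match this transformation.

(c) N² + 1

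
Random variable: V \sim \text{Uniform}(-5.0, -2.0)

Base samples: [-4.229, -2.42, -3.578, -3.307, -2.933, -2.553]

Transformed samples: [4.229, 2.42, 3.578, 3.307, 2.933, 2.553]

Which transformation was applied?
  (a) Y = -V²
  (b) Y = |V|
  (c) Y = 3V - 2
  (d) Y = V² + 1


Checking option (b) Y = |V|:
  V = -4.229 -> Y = 4.229 ✓
  V = -2.42 -> Y = 2.42 ✓
  V = -3.578 -> Y = 3.578 ✓
All samples match this transformation.

(b) |V|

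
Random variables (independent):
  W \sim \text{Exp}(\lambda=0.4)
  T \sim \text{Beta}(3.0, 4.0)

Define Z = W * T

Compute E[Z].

For independent RVs: E[XY] = E[X]*E[Y]
E[W] = 2.5
E[T] = 0.42857143
E[Z] = 2.5 * 0.42857143 = 1.0714286

1.0714286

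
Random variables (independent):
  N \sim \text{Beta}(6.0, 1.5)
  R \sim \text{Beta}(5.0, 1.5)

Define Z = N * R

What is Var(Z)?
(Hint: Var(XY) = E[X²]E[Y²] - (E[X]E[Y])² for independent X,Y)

Var(XY) = E[X²]E[Y²] - (E[X]E[Y])²
E[N] = 0.8, Var(N) = 0.018823529
E[R] = 0.76923077, Var(R) = 0.023668639
E[N²] = 0.018823529 + 0.8² = 0.65882353
E[R²] = 0.023668639 + 0.76923077² = 0.61538462
Var(Z) = 0.65882353*0.61538462 - (0.8*0.76923077)²
= 0.40542986 - 0.37869822 = 0.026731639

0.026731639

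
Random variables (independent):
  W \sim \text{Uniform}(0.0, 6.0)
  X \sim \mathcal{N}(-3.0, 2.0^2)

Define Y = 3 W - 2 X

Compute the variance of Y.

For independent RVs: Var(aX + bY) = a²Var(X) + b²Var(Y)
Var(W) = 3
Var(X) = 4
Var(Y) = 3²*3 + (-2)²*4
= 9*3 + 4*4 = 43

43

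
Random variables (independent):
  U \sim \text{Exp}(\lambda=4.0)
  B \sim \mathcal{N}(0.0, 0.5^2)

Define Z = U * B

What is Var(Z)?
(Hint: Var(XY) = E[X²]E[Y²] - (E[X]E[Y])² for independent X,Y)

Var(XY) = E[X²]E[Y²] - (E[X]E[Y])²
E[U] = 0.25, Var(U) = 0.0625
E[B] = 0, Var(B) = 0.25
E[U²] = 0.0625 + 0.25² = 0.125
E[B²] = 0.25 + 0² = 0.25
Var(Z) = 0.125*0.25 - (0.25*0)²
= 0.03125 - 0 = 0.03125

0.03125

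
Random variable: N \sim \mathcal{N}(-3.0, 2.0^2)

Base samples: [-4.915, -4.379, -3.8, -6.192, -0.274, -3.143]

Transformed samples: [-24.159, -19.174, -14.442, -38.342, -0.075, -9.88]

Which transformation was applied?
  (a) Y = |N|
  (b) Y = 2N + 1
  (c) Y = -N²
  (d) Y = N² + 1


Checking option (c) Y = -N²:
  N = -4.915 -> Y = -24.159 ✓
  N = -4.379 -> Y = -19.174 ✓
  N = -3.8 -> Y = -14.442 ✓
All samples match this transformation.

(c) -N²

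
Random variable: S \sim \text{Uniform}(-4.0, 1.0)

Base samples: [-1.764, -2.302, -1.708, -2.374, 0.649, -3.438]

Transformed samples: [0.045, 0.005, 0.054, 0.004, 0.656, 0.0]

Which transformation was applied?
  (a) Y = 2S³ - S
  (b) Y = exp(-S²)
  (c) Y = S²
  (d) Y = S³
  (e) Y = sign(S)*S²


Checking option (b) Y = exp(-S²):
  S = -1.764 -> Y = 0.045 ✓
  S = -2.302 -> Y = 0.005 ✓
  S = -1.708 -> Y = 0.054 ✓
All samples match this transformation.

(b) exp(-S²)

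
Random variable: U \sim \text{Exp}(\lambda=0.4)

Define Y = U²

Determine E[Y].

Using E[X²] = Var(X) + (E[X])²:
E[U] = 2.5
Var(U) = 1/0.4^2 = 6.25
E[U²] = 6.25 + 2.5² = 6.25 + 6.25 = 12.5

12.5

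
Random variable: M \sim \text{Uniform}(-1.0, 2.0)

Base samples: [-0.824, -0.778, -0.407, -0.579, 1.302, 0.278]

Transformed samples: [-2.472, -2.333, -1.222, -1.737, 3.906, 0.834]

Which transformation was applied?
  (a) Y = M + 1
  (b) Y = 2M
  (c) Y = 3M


Checking option (c) Y = 3M:
  M = -0.824 -> Y = -2.472 ✓
  M = -0.778 -> Y = -2.333 ✓
  M = -0.407 -> Y = -1.222 ✓
All samples match this transformation.

(c) 3M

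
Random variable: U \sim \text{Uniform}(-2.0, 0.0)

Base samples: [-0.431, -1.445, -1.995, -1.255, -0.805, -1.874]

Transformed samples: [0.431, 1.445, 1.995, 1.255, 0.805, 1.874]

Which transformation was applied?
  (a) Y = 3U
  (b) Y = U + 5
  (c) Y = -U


Checking option (c) Y = -U:
  U = -0.431 -> Y = 0.431 ✓
  U = -1.445 -> Y = 1.445 ✓
  U = -1.995 -> Y = 1.995 ✓
All samples match this transformation.

(c) -U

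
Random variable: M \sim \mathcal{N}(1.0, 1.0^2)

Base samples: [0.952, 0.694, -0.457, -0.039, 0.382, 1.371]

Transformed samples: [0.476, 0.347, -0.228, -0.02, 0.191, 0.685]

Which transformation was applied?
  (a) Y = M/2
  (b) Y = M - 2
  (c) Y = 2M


Checking option (a) Y = M/2:
  M = 0.952 -> Y = 0.476 ✓
  M = 0.694 -> Y = 0.347 ✓
  M = -0.457 -> Y = -0.228 ✓
All samples match this transformation.

(a) M/2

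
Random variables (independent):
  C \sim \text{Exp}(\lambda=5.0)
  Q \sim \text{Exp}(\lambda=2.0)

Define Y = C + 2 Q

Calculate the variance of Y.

For independent RVs: Var(aX + bY) = a²Var(X) + b²Var(Y)
Var(C) = 0.04
Var(Q) = 0.25
Var(Y) = 1²*0.04 + 2²*0.25
= 1*0.04 + 4*0.25 = 1.04

1.04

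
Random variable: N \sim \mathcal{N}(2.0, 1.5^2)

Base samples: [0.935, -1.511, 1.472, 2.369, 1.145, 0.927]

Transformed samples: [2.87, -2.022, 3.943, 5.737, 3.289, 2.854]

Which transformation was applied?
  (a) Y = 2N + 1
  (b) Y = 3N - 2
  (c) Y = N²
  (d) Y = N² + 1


Checking option (a) Y = 2N + 1:
  N = 0.935 -> Y = 2.87 ✓
  N = -1.511 -> Y = -2.022 ✓
  N = 1.472 -> Y = 3.943 ✓
All samples match this transformation.

(a) 2N + 1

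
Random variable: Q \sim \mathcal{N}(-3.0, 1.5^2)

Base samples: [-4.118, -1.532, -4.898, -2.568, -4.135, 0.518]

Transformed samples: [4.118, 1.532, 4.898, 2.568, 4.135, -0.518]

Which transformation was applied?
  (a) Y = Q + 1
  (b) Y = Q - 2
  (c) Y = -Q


Checking option (c) Y = -Q:
  Q = -4.118 -> Y = 4.118 ✓
  Q = -1.532 -> Y = 1.532 ✓
  Q = -4.898 -> Y = 4.898 ✓
All samples match this transformation.

(c) -Q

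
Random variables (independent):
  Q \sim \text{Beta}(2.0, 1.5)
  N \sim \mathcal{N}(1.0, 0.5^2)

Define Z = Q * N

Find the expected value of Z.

For independent RVs: E[XY] = E[X]*E[Y]
E[Q] = 0.57142857
E[N] = 1
E[Z] = 0.57142857 * 1 = 0.57142857

0.57142857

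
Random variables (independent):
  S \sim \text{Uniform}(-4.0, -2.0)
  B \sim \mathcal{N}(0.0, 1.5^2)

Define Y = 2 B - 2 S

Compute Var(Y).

For independent RVs: Var(aX + bY) = a²Var(X) + b²Var(Y)
Var(S) = 0.33333333
Var(B) = 2.25
Var(Y) = (-2)²*0.33333333 + 2²*2.25
= 4*0.33333333 + 4*2.25 = 10.333333

10.333333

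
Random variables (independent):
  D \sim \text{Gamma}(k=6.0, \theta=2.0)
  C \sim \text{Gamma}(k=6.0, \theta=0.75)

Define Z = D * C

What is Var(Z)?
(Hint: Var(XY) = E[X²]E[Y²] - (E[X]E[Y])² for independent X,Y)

Var(XY) = E[X²]E[Y²] - (E[X]E[Y])²
E[D] = 12, Var(D) = 24
E[C] = 4.5, Var(C) = 3.375
E[D²] = 24 + 12² = 168
E[C²] = 3.375 + 4.5² = 23.625
Var(Z) = 168*23.625 - (12*4.5)²
= 3969 - 2916 = 1053

1053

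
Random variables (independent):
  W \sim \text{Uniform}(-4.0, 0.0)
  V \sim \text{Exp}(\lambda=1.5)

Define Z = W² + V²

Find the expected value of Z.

E[Z] = E[W²] + E[V²]
E[W²] = Var(W) + E[W]² = 1.3333333 + 4 = 5.3333333
E[V²] = Var(V) + E[V]² = 0.44444444 + 0.44444444 = 0.88888889
E[Z] = 5.3333333 + 0.88888889 = 6.2222222

6.2222222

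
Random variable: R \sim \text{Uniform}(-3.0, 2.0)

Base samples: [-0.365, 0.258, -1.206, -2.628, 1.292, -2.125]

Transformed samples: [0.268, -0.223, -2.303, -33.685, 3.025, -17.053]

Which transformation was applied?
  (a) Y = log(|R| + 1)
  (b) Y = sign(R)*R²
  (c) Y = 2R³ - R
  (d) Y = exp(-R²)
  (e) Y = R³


Checking option (c) Y = 2R³ - R:
  R = -0.365 -> Y = 0.268 ✓
  R = 0.258 -> Y = -0.223 ✓
  R = -1.206 -> Y = -2.303 ✓
All samples match this transformation.

(c) 2R³ - R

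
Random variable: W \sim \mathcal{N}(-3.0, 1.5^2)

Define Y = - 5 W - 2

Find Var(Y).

For Y = aW + b: Var(Y) = a² * Var(W)
Var(W) = 1.5^2 = 2.25
Var(Y) = (-5)² * 2.25 = 25 * 2.25 = 56.25

56.25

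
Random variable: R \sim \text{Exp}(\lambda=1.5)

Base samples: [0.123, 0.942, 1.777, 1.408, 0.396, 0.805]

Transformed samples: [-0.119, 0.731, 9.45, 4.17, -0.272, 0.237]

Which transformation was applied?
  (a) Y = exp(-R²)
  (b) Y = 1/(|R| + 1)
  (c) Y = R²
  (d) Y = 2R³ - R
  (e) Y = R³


Checking option (d) Y = 2R³ - R:
  R = 0.123 -> Y = -0.119 ✓
  R = 0.942 -> Y = 0.731 ✓
  R = 1.777 -> Y = 9.45 ✓
All samples match this transformation.

(d) 2R³ - R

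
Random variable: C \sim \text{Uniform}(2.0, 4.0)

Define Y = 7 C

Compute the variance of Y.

For Y = aC + b: Var(Y) = a² * Var(C)
Var(C) = (4 - 2)^2/12 = 0.33333333
Var(Y) = 7² * 0.33333333 = 49 * 0.33333333 = 16.333333

16.333333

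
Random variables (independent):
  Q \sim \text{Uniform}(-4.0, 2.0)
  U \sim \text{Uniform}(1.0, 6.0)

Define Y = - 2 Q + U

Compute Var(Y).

For independent RVs: Var(aX + bY) = a²Var(X) + b²Var(Y)
Var(Q) = 3
Var(U) = 2.0833333
Var(Y) = (-2)²*3 + 1²*2.0833333
= 4*3 + 1*2.0833333 = 14.083333

14.083333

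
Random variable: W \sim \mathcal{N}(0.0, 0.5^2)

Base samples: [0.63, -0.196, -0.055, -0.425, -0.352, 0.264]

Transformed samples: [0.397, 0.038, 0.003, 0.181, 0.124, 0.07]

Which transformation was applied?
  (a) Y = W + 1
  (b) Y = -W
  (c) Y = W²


Checking option (c) Y = W²:
  W = 0.63 -> Y = 0.397 ✓
  W = -0.196 -> Y = 0.038 ✓
  W = -0.055 -> Y = 0.003 ✓
All samples match this transformation.

(c) W²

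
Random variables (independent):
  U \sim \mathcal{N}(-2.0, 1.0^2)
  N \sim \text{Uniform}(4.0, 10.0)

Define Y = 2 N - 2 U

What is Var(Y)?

For independent RVs: Var(aX + bY) = a²Var(X) + b²Var(Y)
Var(U) = 1
Var(N) = 3
Var(Y) = (-2)²*1 + 2²*3
= 4*1 + 4*3 = 16

16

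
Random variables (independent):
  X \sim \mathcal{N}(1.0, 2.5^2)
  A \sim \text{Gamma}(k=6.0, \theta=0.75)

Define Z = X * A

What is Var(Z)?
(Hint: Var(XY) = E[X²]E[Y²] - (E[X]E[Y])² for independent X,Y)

Var(XY) = E[X²]E[Y²] - (E[X]E[Y])²
E[X] = 1, Var(X) = 6.25
E[A] = 4.5, Var(A) = 3.375
E[X²] = 6.25 + 1² = 7.25
E[A²] = 3.375 + 4.5² = 23.625
Var(Z) = 7.25*23.625 - (1*4.5)²
= 171.28125 - 20.25 = 151.03125

151.03125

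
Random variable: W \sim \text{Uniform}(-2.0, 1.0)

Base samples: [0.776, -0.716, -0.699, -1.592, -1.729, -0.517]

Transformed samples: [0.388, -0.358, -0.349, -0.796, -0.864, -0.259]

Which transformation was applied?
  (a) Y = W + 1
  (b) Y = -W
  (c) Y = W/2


Checking option (c) Y = W/2:
  W = 0.776 -> Y = 0.388 ✓
  W = -0.716 -> Y = -0.358 ✓
  W = -0.699 -> Y = -0.349 ✓
All samples match this transformation.

(c) W/2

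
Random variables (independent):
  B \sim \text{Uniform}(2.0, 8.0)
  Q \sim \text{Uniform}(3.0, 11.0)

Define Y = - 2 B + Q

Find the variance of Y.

For independent RVs: Var(aX + bY) = a²Var(X) + b²Var(Y)
Var(B) = 3
Var(Q) = 5.3333333
Var(Y) = (-2)²*3 + 1²*5.3333333
= 4*3 + 1*5.3333333 = 17.333333

17.333333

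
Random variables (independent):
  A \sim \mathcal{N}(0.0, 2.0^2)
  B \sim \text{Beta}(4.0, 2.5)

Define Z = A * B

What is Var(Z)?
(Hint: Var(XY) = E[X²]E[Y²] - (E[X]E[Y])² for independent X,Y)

Var(XY) = E[X²]E[Y²] - (E[X]E[Y])²
E[A] = 0, Var(A) = 4
E[B] = 0.61538462, Var(B) = 0.031558185
E[A²] = 4 + 0² = 4
E[B²] = 0.031558185 + 0.61538462² = 0.41025641
Var(Z) = 4*0.41025641 - (0*0.61538462)²
= 1.6410256 - 0 = 1.6410256

1.6410256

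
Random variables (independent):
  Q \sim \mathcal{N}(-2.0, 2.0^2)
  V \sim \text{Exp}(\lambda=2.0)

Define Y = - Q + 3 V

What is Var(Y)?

For independent RVs: Var(aX + bY) = a²Var(X) + b²Var(Y)
Var(Q) = 4
Var(V) = 0.25
Var(Y) = (-1)²*4 + 3²*0.25
= 1*4 + 9*0.25 = 6.25

6.25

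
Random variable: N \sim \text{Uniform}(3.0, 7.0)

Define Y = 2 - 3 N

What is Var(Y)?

For Y = aN + b: Var(Y) = a² * Var(N)
Var(N) = (7 - 3)^2/12 = 1.3333333
Var(Y) = (-3)² * 1.3333333 = 9 * 1.3333333 = 12

12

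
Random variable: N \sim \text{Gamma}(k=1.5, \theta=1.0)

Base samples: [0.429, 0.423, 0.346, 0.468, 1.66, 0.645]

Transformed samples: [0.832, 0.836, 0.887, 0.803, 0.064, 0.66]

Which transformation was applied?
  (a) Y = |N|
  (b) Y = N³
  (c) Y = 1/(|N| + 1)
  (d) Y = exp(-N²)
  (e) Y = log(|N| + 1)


Checking option (d) Y = exp(-N²):
  N = 0.429 -> Y = 0.832 ✓
  N = 0.423 -> Y = 0.836 ✓
  N = 0.346 -> Y = 0.887 ✓
All samples match this transformation.

(d) exp(-N²)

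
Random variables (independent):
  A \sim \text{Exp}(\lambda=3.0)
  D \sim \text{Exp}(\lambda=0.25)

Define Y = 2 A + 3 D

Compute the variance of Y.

For independent RVs: Var(aX + bY) = a²Var(X) + b²Var(Y)
Var(A) = 0.11111111
Var(D) = 16
Var(Y) = 2²*0.11111111 + 3²*16
= 4*0.11111111 + 9*16 = 144.44444

144.44444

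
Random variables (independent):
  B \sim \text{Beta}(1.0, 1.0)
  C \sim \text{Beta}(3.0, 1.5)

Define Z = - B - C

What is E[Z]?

E[Z] = -1*E[B] - 1*E[C]
E[B] = 0.5
E[C] = 0.66666667
E[Z] = -1*0.5 - 1*0.66666667 = -1.1666667

-1.1666667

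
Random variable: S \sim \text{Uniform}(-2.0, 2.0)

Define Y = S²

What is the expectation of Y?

Using E[X²] = Var(X) + (E[X])²:
E[S] = 0
Var(S) = (2 + 2)^2/12 = 1.3333333
E[S²] = 1.3333333 + 0² = 1.3333333 + 0 = 1.3333333

1.3333333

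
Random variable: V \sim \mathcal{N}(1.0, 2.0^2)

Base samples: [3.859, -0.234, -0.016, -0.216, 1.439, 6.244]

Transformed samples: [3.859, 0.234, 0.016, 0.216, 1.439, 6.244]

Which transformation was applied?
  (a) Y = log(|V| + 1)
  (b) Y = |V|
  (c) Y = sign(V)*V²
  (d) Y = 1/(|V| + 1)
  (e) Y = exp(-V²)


Checking option (b) Y = |V|:
  V = 3.859 -> Y = 3.859 ✓
  V = -0.234 -> Y = 0.234 ✓
  V = -0.016 -> Y = 0.016 ✓
All samples match this transformation.

(b) |V|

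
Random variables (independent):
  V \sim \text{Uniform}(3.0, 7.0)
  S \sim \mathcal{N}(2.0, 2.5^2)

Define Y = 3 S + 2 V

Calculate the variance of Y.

For independent RVs: Var(aX + bY) = a²Var(X) + b²Var(Y)
Var(V) = 1.3333333
Var(S) = 6.25
Var(Y) = 2²*1.3333333 + 3²*6.25
= 4*1.3333333 + 9*6.25 = 61.583333

61.583333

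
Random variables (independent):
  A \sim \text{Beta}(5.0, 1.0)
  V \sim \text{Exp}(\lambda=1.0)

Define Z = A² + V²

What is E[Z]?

E[Z] = E[A²] + E[V²]
E[A²] = Var(A) + E[A]² = 0.01984127 + 0.69444444 = 0.71428571
E[V²] = Var(V) + E[V]² = 1 + 1 = 2
E[Z] = 0.71428571 + 2 = 2.7142857

2.7142857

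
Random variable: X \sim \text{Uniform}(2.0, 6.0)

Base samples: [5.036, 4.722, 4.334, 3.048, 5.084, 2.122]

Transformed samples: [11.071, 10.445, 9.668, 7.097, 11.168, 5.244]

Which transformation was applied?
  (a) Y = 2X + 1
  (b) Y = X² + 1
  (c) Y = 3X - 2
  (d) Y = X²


Checking option (a) Y = 2X + 1:
  X = 5.036 -> Y = 11.071 ✓
  X = 4.722 -> Y = 10.445 ✓
  X = 4.334 -> Y = 9.668 ✓
All samples match this transformation.

(a) 2X + 1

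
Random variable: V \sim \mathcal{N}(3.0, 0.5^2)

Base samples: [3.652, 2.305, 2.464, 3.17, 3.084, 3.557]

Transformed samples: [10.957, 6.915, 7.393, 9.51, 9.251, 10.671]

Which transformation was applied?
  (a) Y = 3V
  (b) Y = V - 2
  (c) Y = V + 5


Checking option (a) Y = 3V:
  V = 3.652 -> Y = 10.957 ✓
  V = 2.305 -> Y = 6.915 ✓
  V = 2.464 -> Y = 7.393 ✓
All samples match this transformation.

(a) 3V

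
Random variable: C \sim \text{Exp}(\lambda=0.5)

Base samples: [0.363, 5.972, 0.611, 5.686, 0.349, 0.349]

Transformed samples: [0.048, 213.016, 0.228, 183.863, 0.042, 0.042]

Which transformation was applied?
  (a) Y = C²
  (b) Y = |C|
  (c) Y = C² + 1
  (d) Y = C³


Checking option (d) Y = C³:
  C = 0.363 -> Y = 0.048 ✓
  C = 5.972 -> Y = 213.016 ✓
  C = 0.611 -> Y = 0.228 ✓
All samples match this transformation.

(d) C³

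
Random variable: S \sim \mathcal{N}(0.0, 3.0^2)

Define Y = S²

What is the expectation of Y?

Using E[X²] = Var(X) + (E[X])²:
E[S] = 0
Var(S) = 3.0^2 = 9
E[S²] = 9 + 0² = 9 + 0 = 9

9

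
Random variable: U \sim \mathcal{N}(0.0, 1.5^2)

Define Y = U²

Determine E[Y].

Using E[X²] = Var(X) + (E[X])²:
E[U] = 0
Var(U) = 1.5^2 = 2.25
E[U²] = 2.25 + 0² = 2.25 + 0 = 2.25

2.25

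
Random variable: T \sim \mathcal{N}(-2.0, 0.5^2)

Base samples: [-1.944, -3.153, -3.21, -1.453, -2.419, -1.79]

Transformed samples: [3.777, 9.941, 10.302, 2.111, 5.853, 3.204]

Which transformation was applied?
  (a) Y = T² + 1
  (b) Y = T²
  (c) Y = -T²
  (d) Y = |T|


Checking option (b) Y = T²:
  T = -1.944 -> Y = 3.777 ✓
  T = -3.153 -> Y = 9.941 ✓
  T = -3.21 -> Y = 10.302 ✓
All samples match this transformation.

(b) T²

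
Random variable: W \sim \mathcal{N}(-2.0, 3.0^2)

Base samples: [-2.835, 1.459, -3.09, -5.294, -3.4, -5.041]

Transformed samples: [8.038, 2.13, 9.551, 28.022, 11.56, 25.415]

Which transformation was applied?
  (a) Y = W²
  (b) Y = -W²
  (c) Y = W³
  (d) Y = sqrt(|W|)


Checking option (a) Y = W²:
  W = -2.835 -> Y = 8.038 ✓
  W = 1.459 -> Y = 2.13 ✓
  W = -3.09 -> Y = 9.551 ✓
All samples match this transformation.

(a) W²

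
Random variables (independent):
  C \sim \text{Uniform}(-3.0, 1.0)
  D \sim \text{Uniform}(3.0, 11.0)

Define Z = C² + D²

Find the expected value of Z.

E[Z] = E[C²] + E[D²]
E[C²] = Var(C) + E[C]² = 1.3333333 + 1 = 2.3333333
E[D²] = Var(D) + E[D]² = 5.3333333 + 49 = 54.333333
E[Z] = 2.3333333 + 54.333333 = 56.666667

56.666667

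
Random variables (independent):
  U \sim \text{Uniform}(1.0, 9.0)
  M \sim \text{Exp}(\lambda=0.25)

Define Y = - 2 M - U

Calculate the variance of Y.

For independent RVs: Var(aX + bY) = a²Var(X) + b²Var(Y)
Var(U) = 5.3333333
Var(M) = 16
Var(Y) = (-1)²*5.3333333 + (-2)²*16
= 1*5.3333333 + 4*16 = 69.333333

69.333333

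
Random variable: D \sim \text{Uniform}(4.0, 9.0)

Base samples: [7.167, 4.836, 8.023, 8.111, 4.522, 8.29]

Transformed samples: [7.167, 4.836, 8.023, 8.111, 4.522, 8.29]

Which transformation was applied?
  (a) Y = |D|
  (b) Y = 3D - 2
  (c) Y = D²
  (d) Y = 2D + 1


Checking option (a) Y = |D|:
  D = 7.167 -> Y = 7.167 ✓
  D = 4.836 -> Y = 4.836 ✓
  D = 8.023 -> Y = 8.023 ✓
All samples match this transformation.

(a) |D|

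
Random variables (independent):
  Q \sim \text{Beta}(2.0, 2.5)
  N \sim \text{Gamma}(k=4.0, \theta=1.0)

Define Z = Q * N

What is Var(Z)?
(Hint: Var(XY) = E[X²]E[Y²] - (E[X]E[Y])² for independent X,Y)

Var(XY) = E[X²]E[Y²] - (E[X]E[Y])²
E[Q] = 0.44444444, Var(Q) = 0.044893378
E[N] = 4, Var(N) = 4
E[Q²] = 0.044893378 + 0.44444444² = 0.24242424
E[N²] = 4 + 4² = 20
Var(Z) = 0.24242424*20 - (0.44444444*4)²
= 4.8484848 - 3.1604938 = 1.687991

1.687991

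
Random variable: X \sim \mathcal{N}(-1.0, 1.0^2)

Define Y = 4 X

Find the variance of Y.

For Y = aX + b: Var(Y) = a² * Var(X)
Var(X) = 1.0^2 = 1
Var(Y) = 4² * 1 = 16 * 1 = 16

16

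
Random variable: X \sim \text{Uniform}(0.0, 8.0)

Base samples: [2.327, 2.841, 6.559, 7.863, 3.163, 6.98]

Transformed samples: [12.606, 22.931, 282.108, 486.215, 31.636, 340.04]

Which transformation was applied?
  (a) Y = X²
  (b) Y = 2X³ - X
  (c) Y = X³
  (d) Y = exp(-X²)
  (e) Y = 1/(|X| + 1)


Checking option (c) Y = X³:
  X = 2.327 -> Y = 12.606 ✓
  X = 2.841 -> Y = 22.931 ✓
  X = 6.559 -> Y = 282.108 ✓
All samples match this transformation.

(c) X³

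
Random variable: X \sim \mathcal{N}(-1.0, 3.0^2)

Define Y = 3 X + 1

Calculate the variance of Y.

For Y = aX + b: Var(Y) = a² * Var(X)
Var(X) = 3.0^2 = 9
Var(Y) = 3² * 9 = 9 * 9 = 81

81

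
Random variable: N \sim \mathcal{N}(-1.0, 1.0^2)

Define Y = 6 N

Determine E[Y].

For Y = 6N:
E[Y] = 6 * E[N]
E[N] = -1.0 = -1
E[Y] = 6 * (-1) = -6

-6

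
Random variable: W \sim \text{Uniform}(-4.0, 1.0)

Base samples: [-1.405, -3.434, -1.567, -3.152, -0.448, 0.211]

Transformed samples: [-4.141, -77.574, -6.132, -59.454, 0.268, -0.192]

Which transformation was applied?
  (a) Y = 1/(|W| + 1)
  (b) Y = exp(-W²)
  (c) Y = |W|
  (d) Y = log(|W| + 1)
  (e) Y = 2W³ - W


Checking option (e) Y = 2W³ - W:
  W = -1.405 -> Y = -4.141 ✓
  W = -3.434 -> Y = -77.574 ✓
  W = -1.567 -> Y = -6.132 ✓
All samples match this transformation.

(e) 2W³ - W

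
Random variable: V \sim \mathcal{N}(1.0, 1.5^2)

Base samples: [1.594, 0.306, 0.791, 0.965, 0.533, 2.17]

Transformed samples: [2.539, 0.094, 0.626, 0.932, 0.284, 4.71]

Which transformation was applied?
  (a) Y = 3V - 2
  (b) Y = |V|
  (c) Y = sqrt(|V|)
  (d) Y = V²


Checking option (d) Y = V²:
  V = 1.594 -> Y = 2.539 ✓
  V = 0.306 -> Y = 0.094 ✓
  V = 0.791 -> Y = 0.626 ✓
All samples match this transformation.

(d) V²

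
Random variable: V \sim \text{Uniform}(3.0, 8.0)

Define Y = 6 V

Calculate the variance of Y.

For Y = aV + b: Var(Y) = a² * Var(V)
Var(V) = (8 - 3)^2/12 = 2.0833333
Var(Y) = 6² * 2.0833333 = 36 * 2.0833333 = 75

75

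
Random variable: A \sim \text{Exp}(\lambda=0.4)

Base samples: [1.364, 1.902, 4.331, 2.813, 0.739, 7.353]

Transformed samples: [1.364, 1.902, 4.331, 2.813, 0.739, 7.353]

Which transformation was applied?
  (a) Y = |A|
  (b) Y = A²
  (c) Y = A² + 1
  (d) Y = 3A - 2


Checking option (a) Y = |A|:
  A = 1.364 -> Y = 1.364 ✓
  A = 1.902 -> Y = 1.902 ✓
  A = 4.331 -> Y = 4.331 ✓
All samples match this transformation.

(a) |A|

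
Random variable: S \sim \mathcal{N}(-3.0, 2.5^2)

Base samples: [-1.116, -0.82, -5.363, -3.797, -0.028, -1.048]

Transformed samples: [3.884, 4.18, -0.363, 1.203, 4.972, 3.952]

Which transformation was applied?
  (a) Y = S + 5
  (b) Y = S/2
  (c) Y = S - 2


Checking option (a) Y = S + 5:
  S = -1.116 -> Y = 3.884 ✓
  S = -0.82 -> Y = 4.18 ✓
  S = -5.363 -> Y = -0.363 ✓
All samples match this transformation.

(a) S + 5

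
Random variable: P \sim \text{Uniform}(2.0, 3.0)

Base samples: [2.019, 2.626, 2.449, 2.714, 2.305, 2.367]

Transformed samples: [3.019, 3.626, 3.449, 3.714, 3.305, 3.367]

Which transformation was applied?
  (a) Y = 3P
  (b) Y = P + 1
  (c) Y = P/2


Checking option (b) Y = P + 1:
  P = 2.019 -> Y = 3.019 ✓
  P = 2.626 -> Y = 3.626 ✓
  P = 2.449 -> Y = 3.449 ✓
All samples match this transformation.

(b) P + 1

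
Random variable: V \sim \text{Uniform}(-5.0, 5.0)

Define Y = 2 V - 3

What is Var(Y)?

For Y = aV + b: Var(Y) = a² * Var(V)
Var(V) = (5 + 5)^2/12 = 8.3333333
Var(Y) = 2² * 8.3333333 = 4 * 8.3333333 = 33.333333

33.333333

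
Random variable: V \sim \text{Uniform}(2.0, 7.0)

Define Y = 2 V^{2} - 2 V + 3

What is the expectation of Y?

E[Y] = 2*E[V²] - 2*E[V] + 3
E[V] = 4.5
E[V²] = Var(V) + (E[V])² = 2.0833333 + 20.25 = 22.333333
E[Y] = 2*22.333333 - 2*4.5 + 3 = 38.666667

38.666667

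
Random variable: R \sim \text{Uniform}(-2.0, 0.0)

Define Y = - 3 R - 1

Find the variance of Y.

For Y = aR + b: Var(Y) = a² * Var(R)
Var(R) = (0 + 2)^2/12 = 0.33333333
Var(Y) = (-3)² * 0.33333333 = 9 * 0.33333333 = 3

3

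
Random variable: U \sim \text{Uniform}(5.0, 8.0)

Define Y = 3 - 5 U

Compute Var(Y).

For Y = aU + b: Var(Y) = a² * Var(U)
Var(U) = (8 - 5)^2/12 = 0.75
Var(Y) = (-5)² * 0.75 = 25 * 0.75 = 18.75

18.75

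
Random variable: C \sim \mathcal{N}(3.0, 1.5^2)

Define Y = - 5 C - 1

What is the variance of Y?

For Y = aC + b: Var(Y) = a² * Var(C)
Var(C) = 1.5^2 = 2.25
Var(Y) = (-5)² * 2.25 = 25 * 2.25 = 56.25

56.25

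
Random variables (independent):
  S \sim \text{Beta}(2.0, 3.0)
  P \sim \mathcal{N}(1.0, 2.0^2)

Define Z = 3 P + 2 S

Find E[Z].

E[Z] = 2*E[S] + 3*E[P]
E[S] = 0.4
E[P] = 1
E[Z] = 2*0.4 + 3*1 = 3.8

3.8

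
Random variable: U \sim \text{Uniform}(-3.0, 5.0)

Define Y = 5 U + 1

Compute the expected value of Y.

For Y = 5U + 1:
E[Y] = 5 * E[U] + 1
E[U] = (-3 + 5)/2 = 1
E[Y] = 5 * 1 + 1 = 6

6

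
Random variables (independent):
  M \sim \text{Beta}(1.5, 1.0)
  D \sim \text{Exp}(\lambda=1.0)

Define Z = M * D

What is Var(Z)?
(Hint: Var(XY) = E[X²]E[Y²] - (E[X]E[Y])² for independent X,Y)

Var(XY) = E[X²]E[Y²] - (E[X]E[Y])²
E[M] = 0.6, Var(M) = 0.068571429
E[D] = 1, Var(D) = 1
E[M²] = 0.068571429 + 0.6² = 0.42857143
E[D²] = 1 + 1² = 2
Var(Z) = 0.42857143*2 - (0.6*1)²
= 0.85714286 - 0.36 = 0.49714286

0.49714286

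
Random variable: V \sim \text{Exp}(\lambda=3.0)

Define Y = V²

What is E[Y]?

E[V²] = Var(V) + (E[V])² = 0.11111111 + 0.11111111 = 0.22222222

0.22222222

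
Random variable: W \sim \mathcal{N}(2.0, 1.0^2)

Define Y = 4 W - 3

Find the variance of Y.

For Y = aW + b: Var(Y) = a² * Var(W)
Var(W) = 1.0^2 = 1
Var(Y) = 4² * 1 = 16 * 1 = 16

16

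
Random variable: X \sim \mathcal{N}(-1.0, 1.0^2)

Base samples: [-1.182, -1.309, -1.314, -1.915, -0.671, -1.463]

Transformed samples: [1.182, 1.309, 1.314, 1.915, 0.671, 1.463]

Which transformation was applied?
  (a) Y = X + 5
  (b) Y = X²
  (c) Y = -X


Checking option (c) Y = -X:
  X = -1.182 -> Y = 1.182 ✓
  X = -1.309 -> Y = 1.309 ✓
  X = -1.314 -> Y = 1.314 ✓
All samples match this transformation.

(c) -X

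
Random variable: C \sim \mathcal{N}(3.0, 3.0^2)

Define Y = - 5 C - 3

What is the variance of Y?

For Y = aC + b: Var(Y) = a² * Var(C)
Var(C) = 3.0^2 = 9
Var(Y) = (-5)² * 9 = 25 * 9 = 225

225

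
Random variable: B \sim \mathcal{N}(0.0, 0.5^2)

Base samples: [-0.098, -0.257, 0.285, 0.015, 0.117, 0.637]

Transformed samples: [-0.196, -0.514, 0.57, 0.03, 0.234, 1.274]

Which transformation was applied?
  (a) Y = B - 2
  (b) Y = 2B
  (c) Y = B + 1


Checking option (b) Y = 2B:
  B = -0.098 -> Y = -0.196 ✓
  B = -0.257 -> Y = -0.514 ✓
  B = 0.285 -> Y = 0.57 ✓
All samples match this transformation.

(b) 2B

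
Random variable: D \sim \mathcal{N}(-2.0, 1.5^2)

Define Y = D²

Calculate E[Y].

E[D²] = Var(D) + (E[D])² = 2.25 + 4 = 6.25

6.25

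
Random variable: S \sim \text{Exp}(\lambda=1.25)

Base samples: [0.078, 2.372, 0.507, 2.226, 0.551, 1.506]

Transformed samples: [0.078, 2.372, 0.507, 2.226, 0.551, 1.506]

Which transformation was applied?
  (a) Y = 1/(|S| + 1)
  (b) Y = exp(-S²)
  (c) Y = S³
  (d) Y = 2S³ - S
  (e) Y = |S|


Checking option (e) Y = |S|:
  S = 0.078 -> Y = 0.078 ✓
  S = 2.372 -> Y = 2.372 ✓
  S = 0.507 -> Y = 0.507 ✓
All samples match this transformation.

(e) |S|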